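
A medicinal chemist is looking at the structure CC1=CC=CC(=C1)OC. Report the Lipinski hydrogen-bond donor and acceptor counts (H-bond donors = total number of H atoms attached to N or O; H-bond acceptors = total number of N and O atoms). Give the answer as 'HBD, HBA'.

Donors: find every N or O and count the H atoms it carries.
  atom 8 (O): bond orders sum to 2 → 0 H
Lipinski HBD = 0.
Acceptors: N atoms = 0, O atoms = 1 → HBA = 1.

0, 1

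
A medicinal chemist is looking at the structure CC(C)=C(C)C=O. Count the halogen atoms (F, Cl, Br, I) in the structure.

Scan the SMILES for the halogen motif — none present.
Groups that are present: 1 aldehyde, 1 alkene.

0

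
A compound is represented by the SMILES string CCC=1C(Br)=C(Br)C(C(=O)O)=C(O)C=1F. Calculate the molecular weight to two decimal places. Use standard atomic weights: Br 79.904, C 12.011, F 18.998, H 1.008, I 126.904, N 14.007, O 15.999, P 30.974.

First, the molecular formula is C9H7Br2FO3 (counting implicit H from valence).
  Br: 2 × 79.904 = 159.808
  C: 9 × 12.011 = 108.099
  F: 1 × 18.998 = 18.998
  H: 7 × 1.008 = 7.056
  O: 3 × 15.999 = 47.997
Sum: 2×79.904 + 9×12.011 + 1×18.998 + 7×1.008 + 3×15.999 = 341.958 → 341.96 g/mol.

341.96 g/mol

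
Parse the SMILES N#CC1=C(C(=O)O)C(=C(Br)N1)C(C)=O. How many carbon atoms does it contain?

Count every carbon token in the SMILES (each C, including those in ring-closure positions and inside branches).
Carbon count: 8.

8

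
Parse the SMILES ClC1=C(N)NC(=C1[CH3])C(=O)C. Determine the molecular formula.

Walk through each heavy atom and fill implicit hydrogens from standard valence (C 4, N 3, O 2, S 2, halogen 1):
  atom 1: Cl (halogen, monovalent) → 0 H
  atom 2: C, bond orders sum to 4 (valence 4) → 0 H
  atom 3: C, bond orders sum to 4 (valence 4) → 0 H
  atom 4: N, bond orders sum to 1 (valence 3) → 2 H
  atom 5: N, bond orders sum to 2 (valence 3) → 1 H
  atom 6: C, bond orders sum to 4 (valence 4) → 0 H
  atom 7: C, bond orders sum to 4 (valence 4) → 0 H
  atom 8: C with explicit H count 3
  atom 9: C, bond orders sum to 4 (valence 4) → 0 H
  atom 10: O, bond orders sum to 2 (valence 2) → 0 H
  atom 11: C, bond orders sum to 1 (valence 4) → 3 H
Totals → C:7, H:9, Cl:1, N:2, O:1.
In Hill order: C7H9ClN2O.

C7H9ClN2O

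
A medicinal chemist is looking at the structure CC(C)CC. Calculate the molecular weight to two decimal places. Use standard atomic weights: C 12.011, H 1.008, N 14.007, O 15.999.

First, the molecular formula is C5H12 (counting implicit H from valence).
  C: 5 × 12.011 = 60.055
  H: 12 × 1.008 = 12.096
Sum: 5×12.011 + 12×1.008 = 72.151 → 72.15 g/mol.

72.15 g/mol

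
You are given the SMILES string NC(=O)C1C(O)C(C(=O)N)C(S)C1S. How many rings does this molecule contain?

1

In SMILES, each pair of matching ring-closure digits denotes one ring-closing bond; the number of such bonds equals the number of independent rings.
Ring-closure bonds here: 1.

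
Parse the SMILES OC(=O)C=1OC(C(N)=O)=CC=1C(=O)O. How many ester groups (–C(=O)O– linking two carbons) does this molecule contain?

Scan the SMILES for the ester motif — none present.
Groups that are present: 1 amide, 2 carboxylic acid.

0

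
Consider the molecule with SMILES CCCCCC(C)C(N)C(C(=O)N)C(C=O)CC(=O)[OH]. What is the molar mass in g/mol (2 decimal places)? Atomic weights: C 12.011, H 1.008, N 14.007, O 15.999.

286.37 g/mol

First, the molecular formula is C14H26N2O4 (counting implicit H from valence).
  C: 14 × 12.011 = 168.154
  H: 26 × 1.008 = 26.208
  N: 2 × 14.007 = 28.014
  O: 4 × 15.999 = 63.996
Sum: 14×12.011 + 26×1.008 + 2×14.007 + 4×15.999 = 286.372 → 286.37 g/mol.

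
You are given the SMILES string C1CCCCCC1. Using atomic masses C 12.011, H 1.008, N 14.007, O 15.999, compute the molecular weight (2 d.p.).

98.19 g/mol

First, the molecular formula is C7H14 (counting implicit H from valence).
  C: 7 × 12.011 = 84.077
  H: 14 × 1.008 = 14.112
Sum: 7×12.011 + 14×1.008 = 98.189 → 98.19 g/mol.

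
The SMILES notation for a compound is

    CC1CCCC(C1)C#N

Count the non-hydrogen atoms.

9

Every atom symbol written in the SMILES (organic subset) is one heavy atom; implicit H are not written.
Heavy atoms by element → C:8, N:1.
Total: 9.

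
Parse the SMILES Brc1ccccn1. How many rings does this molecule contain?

1

In SMILES, each pair of matching ring-closure digits denotes one ring-closing bond; the number of such bonds equals the number of independent rings.
Ring-closure bonds here: 1.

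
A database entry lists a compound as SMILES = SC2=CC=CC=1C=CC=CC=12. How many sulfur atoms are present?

1

Scan the SMILES for S atoms (remember two-letter symbols like Cl and Br are single atoms).
Sulfur count: 1.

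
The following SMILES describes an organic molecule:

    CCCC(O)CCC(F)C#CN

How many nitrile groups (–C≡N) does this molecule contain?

0

Scan the SMILES for the nitrile motif — none present.
Groups that are present: 1 alkyne, 1 hydroxyl, 1 primary amine.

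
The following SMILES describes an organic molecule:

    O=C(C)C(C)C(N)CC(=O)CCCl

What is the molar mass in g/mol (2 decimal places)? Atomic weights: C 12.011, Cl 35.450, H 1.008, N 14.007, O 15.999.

205.68 g/mol

First, the molecular formula is C9H16ClNO2 (counting implicit H from valence).
  C: 9 × 12.011 = 108.099
  Cl: 1 × 35.450 = 35.450
  H: 16 × 1.008 = 16.128
  N: 1 × 14.007 = 14.007
  O: 2 × 15.999 = 31.998
Sum: 9×12.011 + 1×35.450 + 16×1.008 + 1×14.007 + 2×15.999 = 205.682 → 205.68 g/mol.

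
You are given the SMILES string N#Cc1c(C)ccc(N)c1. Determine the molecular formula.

Walk through each heavy atom and fill implicit hydrogens from standard valence (C 4, N 3, O 2, S 2, halogen 1); for lowercase aromatic atoms, an aromatic c carries 1 H when it has two neighbours and 0 H with three, and aromatic n carries 0 H:
  atom 1: N, bond orders sum to 3 (valence 3) → 0 H
  atom 2: C, bond orders sum to 4 (valence 4) → 0 H
  atom 3: aromatic c, 3 neighbours → 0 H
  atom 4: aromatic c, 3 neighbours → 0 H
  atom 5: C, bond orders sum to 1 (valence 4) → 3 H
  atom 6: aromatic c, 2 neighbours → 1 H
  atom 7: aromatic c, 2 neighbours → 1 H
  atom 8: aromatic c, 3 neighbours → 0 H
  atom 9: N, bond orders sum to 1 (valence 3) → 2 H
  atom 10: aromatic c, 2 neighbours → 1 H
Totals → C:8, H:8, N:2.

C8H8N2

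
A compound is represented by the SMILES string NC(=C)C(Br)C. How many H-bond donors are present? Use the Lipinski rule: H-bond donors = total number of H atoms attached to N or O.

2

Donors: find every N or O and count the H atoms it carries.
  atom 1 (N): bond orders sum to 1 → 2 H
Lipinski HBD = 2.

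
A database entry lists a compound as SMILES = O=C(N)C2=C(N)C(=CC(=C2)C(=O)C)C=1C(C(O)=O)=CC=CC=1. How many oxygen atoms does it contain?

4

Scan the SMILES for O atoms (remember two-letter symbols like Cl and Br are single atoms).
Oxygen count: 4.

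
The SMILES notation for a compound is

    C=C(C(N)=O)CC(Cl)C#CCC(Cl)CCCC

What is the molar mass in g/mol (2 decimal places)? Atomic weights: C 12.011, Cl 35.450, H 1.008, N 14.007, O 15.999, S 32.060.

First, the molecular formula is C13H19Cl2NO (counting implicit H from valence).
  C: 13 × 12.011 = 156.143
  Cl: 2 × 35.450 = 70.900
  H: 19 × 1.008 = 19.152
  N: 1 × 14.007 = 14.007
  O: 1 × 15.999 = 15.999
Sum: 13×12.011 + 2×35.450 + 19×1.008 + 1×14.007 + 1×15.999 = 276.201 → 276.20 g/mol.

276.20 g/mol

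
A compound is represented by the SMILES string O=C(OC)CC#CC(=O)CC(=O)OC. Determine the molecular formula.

C9H10O5

Walk through each heavy atom and fill implicit hydrogens from standard valence (C 4, N 3, O 2, S 2, halogen 1):
  atom 1: O, bond orders sum to 2 (valence 2) → 0 H
  atom 2: C, bond orders sum to 4 (valence 4) → 0 H
  atom 3: O, bond orders sum to 2 (valence 2) → 0 H
  atom 4: C, bond orders sum to 1 (valence 4) → 3 H
  atom 5: C, bond orders sum to 2 (valence 4) → 2 H
  atom 6: C, bond orders sum to 4 (valence 4) → 0 H
  atom 7: C, bond orders sum to 4 (valence 4) → 0 H
  atom 8: C, bond orders sum to 4 (valence 4) → 0 H
  atom 9: O, bond orders sum to 2 (valence 2) → 0 H
  atom 10: C, bond orders sum to 2 (valence 4) → 2 H
  atom 11: C, bond orders sum to 4 (valence 4) → 0 H
  atom 12: O, bond orders sum to 2 (valence 2) → 0 H
  atom 13: O, bond orders sum to 2 (valence 2) → 0 H
  atom 14: C, bond orders sum to 1 (valence 4) → 3 H
Totals → C:9, H:10, O:5.
In Hill order: C9H10O5.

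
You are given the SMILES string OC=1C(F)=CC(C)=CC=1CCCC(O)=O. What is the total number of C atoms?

11

Count every carbon token in the SMILES (each C, including those in ring-closure positions and inside branches).
Carbon count: 11.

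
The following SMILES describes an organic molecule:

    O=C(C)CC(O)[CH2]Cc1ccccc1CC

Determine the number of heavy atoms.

Every atom symbol written in the SMILES (organic subset) is one heavy atom; implicit H are not written.
Heavy atoms by element → C:14, O:2.
Total: 16.

16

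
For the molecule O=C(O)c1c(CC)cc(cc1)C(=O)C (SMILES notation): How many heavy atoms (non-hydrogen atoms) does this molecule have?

Every atom symbol written in the SMILES (organic subset) is one heavy atom; implicit H are not written.
Heavy atoms by element → C:11, O:3.
Total: 14.

14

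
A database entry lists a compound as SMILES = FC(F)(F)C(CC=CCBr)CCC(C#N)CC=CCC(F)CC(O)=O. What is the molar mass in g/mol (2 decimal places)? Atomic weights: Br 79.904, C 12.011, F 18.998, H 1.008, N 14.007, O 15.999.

First, the molecular formula is C17H22BrF4NO2 (counting implicit H from valence).
  Br: 1 × 79.904 = 79.904
  C: 17 × 12.011 = 204.187
  F: 4 × 18.998 = 75.992
  H: 22 × 1.008 = 22.176
  N: 1 × 14.007 = 14.007
  O: 2 × 15.999 = 31.998
Sum: 1×79.904 + 17×12.011 + 4×18.998 + 22×1.008 + 1×14.007 + 2×15.999 = 428.264 → 428.26 g/mol.

428.26 g/mol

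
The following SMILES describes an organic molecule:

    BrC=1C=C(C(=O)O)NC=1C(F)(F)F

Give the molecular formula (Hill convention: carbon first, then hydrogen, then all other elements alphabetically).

C6H3BrF3NO2

Walk through each heavy atom and fill implicit hydrogens from standard valence (C 4, N 3, O 2, S 2, halogen 1):
  atom 1: Br (halogen, monovalent) → 0 H
  atom 2: C, bond orders sum to 4 (valence 4) → 0 H
  atom 3: C, bond orders sum to 3 (valence 4) → 1 H
  atom 4: C, bond orders sum to 4 (valence 4) → 0 H
  atom 5: C, bond orders sum to 4 (valence 4) → 0 H
  atom 6: O, bond orders sum to 2 (valence 2) → 0 H
  atom 7: O, bond orders sum to 1 (valence 2) → 1 H
  atom 8: N, bond orders sum to 2 (valence 3) → 1 H
  atom 9: C, bond orders sum to 4 (valence 4) → 0 H
  atom 10: C, bond orders sum to 4 (valence 4) → 0 H
  atom 11: F (halogen, monovalent) → 0 H
  atom 12: F (halogen, monovalent) → 0 H
  atom 13: F (halogen, monovalent) → 0 H
Totals → C:6, H:3, Br:1, F:3, N:1, O:2.
In Hill order: C6H3BrF3NO2.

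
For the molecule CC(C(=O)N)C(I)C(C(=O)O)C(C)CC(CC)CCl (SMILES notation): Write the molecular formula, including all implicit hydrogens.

C13H23ClINO3

Walk through each heavy atom and fill implicit hydrogens from standard valence (C 4, N 3, O 2, S 2, halogen 1):
  atom 1: C, bond orders sum to 1 (valence 4) → 3 H
  atom 2: C, bond orders sum to 3 (valence 4) → 1 H
  atom 3: C, bond orders sum to 4 (valence 4) → 0 H
  atom 4: O, bond orders sum to 2 (valence 2) → 0 H
  atom 5: N, bond orders sum to 1 (valence 3) → 2 H
  atom 6: C, bond orders sum to 3 (valence 4) → 1 H
  atom 7: I (halogen, monovalent) → 0 H
  atom 8: C, bond orders sum to 3 (valence 4) → 1 H
  atom 9: C, bond orders sum to 4 (valence 4) → 0 H
  atom 10: O, bond orders sum to 2 (valence 2) → 0 H
  atom 11: O, bond orders sum to 1 (valence 2) → 1 H
  atom 12: C, bond orders sum to 3 (valence 4) → 1 H
  atom 13: C, bond orders sum to 1 (valence 4) → 3 H
  atom 14: C, bond orders sum to 2 (valence 4) → 2 H
  atom 15: C, bond orders sum to 3 (valence 4) → 1 H
  atom 16: C, bond orders sum to 2 (valence 4) → 2 H
  atom 17: C, bond orders sum to 1 (valence 4) → 3 H
  atom 18: C, bond orders sum to 2 (valence 4) → 2 H
  atom 19: Cl (halogen, monovalent) → 0 H
Totals → C:13, H:23, Cl:1, I:1, N:1, O:3.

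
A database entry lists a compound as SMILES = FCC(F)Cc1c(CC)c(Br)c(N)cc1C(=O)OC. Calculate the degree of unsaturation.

Molecular formula: C13H16BrF2NO2.
DoU = (2C + 2 + N − H − X) / 2, where X is the halogen count and O/S are ignored.
    = (2·13 + 2 + 1 − 16 − 3) / 2 = 10 / 2 = 5.

5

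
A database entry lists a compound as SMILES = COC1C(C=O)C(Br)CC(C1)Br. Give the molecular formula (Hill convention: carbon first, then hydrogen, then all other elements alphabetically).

C8H12Br2O2

Walk through each heavy atom and fill implicit hydrogens from standard valence (C 4, N 3, O 2, S 2, halogen 1):
  atom 1: C, bond orders sum to 1 (valence 4) → 3 H
  atom 2: O, bond orders sum to 2 (valence 2) → 0 H
  atom 3: C, bond orders sum to 3 (valence 4) → 1 H
  atom 4: C, bond orders sum to 3 (valence 4) → 1 H
  atom 5: C, bond orders sum to 3 (valence 4) → 1 H
  atom 6: O, bond orders sum to 2 (valence 2) → 0 H
  atom 7: C, bond orders sum to 3 (valence 4) → 1 H
  atom 8: Br (halogen, monovalent) → 0 H
  atom 9: C, bond orders sum to 2 (valence 4) → 2 H
  atom 10: C, bond orders sum to 3 (valence 4) → 1 H
  atom 11: C, bond orders sum to 2 (valence 4) → 2 H
  atom 12: Br (halogen, monovalent) → 0 H
Totals → C:8, H:12, Br:2, O:2.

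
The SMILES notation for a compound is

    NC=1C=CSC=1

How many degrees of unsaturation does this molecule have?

Degree of unsaturation = (number of rings) + (number of π bonds).
Ring closures in the SMILES: 1.
π bonds: 2 double bonds (each 1 DoU) → 2 DoU from unsaturation.
Total DoU = 1 + 2 = 3.

3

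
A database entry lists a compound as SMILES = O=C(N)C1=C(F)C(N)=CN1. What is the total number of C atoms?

Count every carbon token in the SMILES (each C, including those in ring-closure positions and inside branches).
Carbon count: 5.

5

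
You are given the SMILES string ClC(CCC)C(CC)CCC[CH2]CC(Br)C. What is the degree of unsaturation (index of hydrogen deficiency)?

0

Molecular formula: C14H28BrCl.
DoU = (2C + 2 + N − H − X) / 2, where X is the halogen count and O/S are ignored.
    = (2·14 + 2 + 0 − 28 − 2) / 2 = 0 / 2 = 0.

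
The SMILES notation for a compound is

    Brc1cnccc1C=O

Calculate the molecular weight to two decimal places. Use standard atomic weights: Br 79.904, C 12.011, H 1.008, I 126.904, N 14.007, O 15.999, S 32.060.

186.01 g/mol

First, the molecular formula is C6H4BrNO (counting implicit H from valence).
  Br: 1 × 79.904 = 79.904
  C: 6 × 12.011 = 72.066
  H: 4 × 1.008 = 4.032
  N: 1 × 14.007 = 14.007
  O: 1 × 15.999 = 15.999
Sum: 1×79.904 + 6×12.011 + 4×1.008 + 1×14.007 + 1×15.999 = 186.008 → 186.01 g/mol.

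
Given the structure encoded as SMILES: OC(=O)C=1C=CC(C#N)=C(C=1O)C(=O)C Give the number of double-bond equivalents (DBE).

Degree of unsaturation = (number of rings) + (number of π bonds).
Ring closures in the SMILES: 1.
π bonds: 5 double bonds (each 1 DoU), 1 triple bond (each 2 DoU) → 7 DoU from unsaturation.
Total DoU = 1 + 7 = 8.

8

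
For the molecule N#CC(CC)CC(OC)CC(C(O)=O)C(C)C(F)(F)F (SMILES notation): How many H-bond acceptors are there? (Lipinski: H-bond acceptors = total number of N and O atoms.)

N atoms: 1; O atoms: 3.
Lipinski HBA = 1 + 3 = 4.

4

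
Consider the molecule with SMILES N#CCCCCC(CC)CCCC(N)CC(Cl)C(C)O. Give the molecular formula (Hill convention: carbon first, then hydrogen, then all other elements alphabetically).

C16H31ClN2O

Walk through each heavy atom and fill implicit hydrogens from standard valence (C 4, N 3, O 2, S 2, halogen 1):
  atom 1: N, bond orders sum to 3 (valence 3) → 0 H
  atom 2: C, bond orders sum to 4 (valence 4) → 0 H
  atom 3: C, bond orders sum to 2 (valence 4) → 2 H
  atom 4: C, bond orders sum to 2 (valence 4) → 2 H
  atom 5: C, bond orders sum to 2 (valence 4) → 2 H
  atom 6: C, bond orders sum to 2 (valence 4) → 2 H
  atom 7: C, bond orders sum to 3 (valence 4) → 1 H
  atom 8: C, bond orders sum to 2 (valence 4) → 2 H
  atom 9: C, bond orders sum to 1 (valence 4) → 3 H
  atom 10: C, bond orders sum to 2 (valence 4) → 2 H
  atom 11: C, bond orders sum to 2 (valence 4) → 2 H
  atom 12: C, bond orders sum to 2 (valence 4) → 2 H
  atom 13: C, bond orders sum to 3 (valence 4) → 1 H
  atom 14: N, bond orders sum to 1 (valence 3) → 2 H
  atom 15: C, bond orders sum to 2 (valence 4) → 2 H
  atom 16: C, bond orders sum to 3 (valence 4) → 1 H
  atom 17: Cl (halogen, monovalent) → 0 H
  atom 18: C, bond orders sum to 3 (valence 4) → 1 H
  atom 19: C, bond orders sum to 1 (valence 4) → 3 H
  atom 20: O, bond orders sum to 1 (valence 2) → 1 H
Totals → C:16, H:31, Cl:1, N:2, O:1.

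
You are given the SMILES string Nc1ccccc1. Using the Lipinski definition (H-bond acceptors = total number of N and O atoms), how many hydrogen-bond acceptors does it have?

N atoms: 1; O atoms: 0.
Lipinski HBA = 1 + 0 = 1.

1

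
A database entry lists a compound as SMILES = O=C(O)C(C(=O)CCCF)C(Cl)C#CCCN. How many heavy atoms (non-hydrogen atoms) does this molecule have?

17

Every atom symbol written in the SMILES (organic subset) is one heavy atom; implicit H are not written.
Heavy atoms by element → C:11, Cl:1, F:1, N:1, O:3.
Total: 17.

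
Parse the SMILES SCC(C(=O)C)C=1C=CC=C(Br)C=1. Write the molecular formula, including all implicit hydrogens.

Walk through each heavy atom and fill implicit hydrogens from standard valence (C 4, N 3, O 2, S 2, halogen 1):
  atom 1: S, bond orders sum to 1 (valence 2) → 1 H
  atom 2: C, bond orders sum to 2 (valence 4) → 2 H
  atom 3: C, bond orders sum to 3 (valence 4) → 1 H
  atom 4: C, bond orders sum to 4 (valence 4) → 0 H
  atom 5: O, bond orders sum to 2 (valence 2) → 0 H
  atom 6: C, bond orders sum to 1 (valence 4) → 3 H
  atom 7: C, bond orders sum to 4 (valence 4) → 0 H
  atom 8: C, bond orders sum to 3 (valence 4) → 1 H
  atom 9: C, bond orders sum to 3 (valence 4) → 1 H
  atom 10: C, bond orders sum to 3 (valence 4) → 1 H
  atom 11: C, bond orders sum to 4 (valence 4) → 0 H
  atom 12: Br (halogen, monovalent) → 0 H
  atom 13: C, bond orders sum to 3 (valence 4) → 1 H
Totals → C:10, H:11, Br:1, O:1, S:1.
In Hill order: C10H11BrOS.

C10H11BrOS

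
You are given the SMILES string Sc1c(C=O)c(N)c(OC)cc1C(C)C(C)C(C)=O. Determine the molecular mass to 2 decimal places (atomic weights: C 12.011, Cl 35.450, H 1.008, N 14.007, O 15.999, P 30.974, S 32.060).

First, the molecular formula is C14H19NO3S (counting implicit H from valence).
  C: 14 × 12.011 = 168.154
  H: 19 × 1.008 = 19.152
  N: 1 × 14.007 = 14.007
  O: 3 × 15.999 = 47.997
  S: 1 × 32.060 = 32.060
Sum: 14×12.011 + 19×1.008 + 1×14.007 + 3×15.999 + 1×32.060 = 281.370 → 281.37 g/mol.

281.37 g/mol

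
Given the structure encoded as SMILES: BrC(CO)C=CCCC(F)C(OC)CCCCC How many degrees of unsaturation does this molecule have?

Molecular formula: C14H26BrFO2.
DoU = (2C + 2 + N − H − X) / 2, where X is the halogen count and O/S are ignored.
    = (2·14 + 2 + 0 − 26 − 2) / 2 = 2 / 2 = 1.

1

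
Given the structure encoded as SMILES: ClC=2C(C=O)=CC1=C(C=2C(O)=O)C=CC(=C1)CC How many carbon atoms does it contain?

14

Count every carbon token in the SMILES (each C, including those in ring-closure positions and inside branches).
Carbon count: 14.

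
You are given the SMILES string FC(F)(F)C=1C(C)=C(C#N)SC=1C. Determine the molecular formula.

C8H6F3NS

Walk through each heavy atom and fill implicit hydrogens from standard valence (C 4, N 3, O 2, S 2, halogen 1):
  atom 1: F (halogen, monovalent) → 0 H
  atom 2: C, bond orders sum to 4 (valence 4) → 0 H
  atom 3: F (halogen, monovalent) → 0 H
  atom 4: F (halogen, monovalent) → 0 H
  atom 5: C, bond orders sum to 4 (valence 4) → 0 H
  atom 6: C, bond orders sum to 4 (valence 4) → 0 H
  atom 7: C, bond orders sum to 1 (valence 4) → 3 H
  atom 8: C, bond orders sum to 4 (valence 4) → 0 H
  atom 9: C, bond orders sum to 4 (valence 4) → 0 H
  atom 10: N, bond orders sum to 3 (valence 3) → 0 H
  atom 11: S, bond orders sum to 2 (valence 2) → 0 H
  atom 12: C, bond orders sum to 4 (valence 4) → 0 H
  atom 13: C, bond orders sum to 1 (valence 4) → 3 H
Totals → C:8, H:6, F:3, N:1, S:1.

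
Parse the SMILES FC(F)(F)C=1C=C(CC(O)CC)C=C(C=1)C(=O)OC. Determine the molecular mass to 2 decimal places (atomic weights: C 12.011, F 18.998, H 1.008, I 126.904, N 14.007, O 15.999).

First, the molecular formula is C13H15F3O3 (counting implicit H from valence).
  C: 13 × 12.011 = 156.143
  F: 3 × 18.998 = 56.994
  H: 15 × 1.008 = 15.120
  O: 3 × 15.999 = 47.997
Sum: 13×12.011 + 3×18.998 + 15×1.008 + 3×15.999 = 276.254 → 276.25 g/mol.

276.25 g/mol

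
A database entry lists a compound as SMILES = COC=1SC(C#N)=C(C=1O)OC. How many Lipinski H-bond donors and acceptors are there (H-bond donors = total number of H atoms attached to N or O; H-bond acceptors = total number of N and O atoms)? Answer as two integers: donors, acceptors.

1, 4

Donors: find every N or O and count the H atoms it carries.
  atom 2 (O): bond orders sum to 2 → 0 H
  atom 7 (N): bond orders sum to 3 → 0 H
  atom 10 (O): bond orders sum to 1 → 1 H
  atom 11 (O): bond orders sum to 2 → 0 H
Lipinski HBD = 1.
Acceptors: N atoms = 1, O atoms = 3 → HBA = 4.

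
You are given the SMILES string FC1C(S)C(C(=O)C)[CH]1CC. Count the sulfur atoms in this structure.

Scan the SMILES for S atoms (remember two-letter symbols like Cl and Br are single atoms).
Sulfur count: 1.

1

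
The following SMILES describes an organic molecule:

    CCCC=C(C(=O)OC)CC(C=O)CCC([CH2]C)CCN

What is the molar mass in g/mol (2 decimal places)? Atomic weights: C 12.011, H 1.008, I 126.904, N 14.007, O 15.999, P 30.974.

First, the molecular formula is C17H31NO3 (counting implicit H from valence).
  C: 17 × 12.011 = 204.187
  H: 31 × 1.008 = 31.248
  N: 1 × 14.007 = 14.007
  O: 3 × 15.999 = 47.997
Sum: 17×12.011 + 31×1.008 + 1×14.007 + 3×15.999 = 297.439 → 297.44 g/mol.

297.44 g/mol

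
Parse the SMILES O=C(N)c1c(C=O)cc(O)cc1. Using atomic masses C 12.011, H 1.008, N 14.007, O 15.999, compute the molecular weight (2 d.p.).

165.15 g/mol

First, the molecular formula is C8H7NO3 (counting implicit H from valence).
  C: 8 × 12.011 = 96.088
  H: 7 × 1.008 = 7.056
  N: 1 × 14.007 = 14.007
  O: 3 × 15.999 = 47.997
Sum: 8×12.011 + 7×1.008 + 1×14.007 + 3×15.999 = 165.148 → 165.15 g/mol.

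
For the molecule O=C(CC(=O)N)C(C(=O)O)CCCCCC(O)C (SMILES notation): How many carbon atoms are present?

12

Count every carbon token in the SMILES (each C, including those in ring-closure positions and inside branches).
Carbon count: 12.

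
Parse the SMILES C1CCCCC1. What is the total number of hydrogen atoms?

12

Walk through each heavy atom and fill implicit hydrogens from standard valence (C 4, N 3, O 2, S 2, halogen 1):
  atom 1: C, bond orders sum to 2 (valence 4) → 2 H
  atom 2: C, bond orders sum to 2 (valence 4) → 2 H
  atom 3: C, bond orders sum to 2 (valence 4) → 2 H
  atom 4: C, bond orders sum to 2 (valence 4) → 2 H
  atom 5: C, bond orders sum to 2 (valence 4) → 2 H
  atom 6: C, bond orders sum to 2 (valence 4) → 2 H
Total hydrogens: 12.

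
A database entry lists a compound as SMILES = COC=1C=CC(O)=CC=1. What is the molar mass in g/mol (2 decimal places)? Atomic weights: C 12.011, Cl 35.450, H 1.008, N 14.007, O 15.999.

124.14 g/mol

First, the molecular formula is C7H8O2 (counting implicit H from valence).
  C: 7 × 12.011 = 84.077
  H: 8 × 1.008 = 8.064
  O: 2 × 15.999 = 31.998
Sum: 7×12.011 + 8×1.008 + 2×15.999 = 124.139 → 124.14 g/mol.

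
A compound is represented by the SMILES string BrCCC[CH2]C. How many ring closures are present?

0

In SMILES, each pair of matching ring-closure digits denotes one ring-closing bond; the number of such bonds equals the number of independent rings.
Ring-closure bonds here: 0.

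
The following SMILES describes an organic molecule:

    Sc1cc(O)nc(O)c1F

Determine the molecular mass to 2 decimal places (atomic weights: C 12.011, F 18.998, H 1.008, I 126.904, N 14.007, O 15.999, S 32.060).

First, the molecular formula is C5H4FNO2S (counting implicit H from valence).
  C: 5 × 12.011 = 60.055
  F: 1 × 18.998 = 18.998
  H: 4 × 1.008 = 4.032
  N: 1 × 14.007 = 14.007
  O: 2 × 15.999 = 31.998
  S: 1 × 32.060 = 32.060
Sum: 5×12.011 + 1×18.998 + 4×1.008 + 1×14.007 + 2×15.999 + 1×32.060 = 161.150 → 161.15 g/mol.

161.15 g/mol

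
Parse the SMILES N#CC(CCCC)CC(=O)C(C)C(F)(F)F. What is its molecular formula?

C11H16F3NO

Walk through each heavy atom and fill implicit hydrogens from standard valence (C 4, N 3, O 2, S 2, halogen 1):
  atom 1: N, bond orders sum to 3 (valence 3) → 0 H
  atom 2: C, bond orders sum to 4 (valence 4) → 0 H
  atom 3: C, bond orders sum to 3 (valence 4) → 1 H
  atom 4: C, bond orders sum to 2 (valence 4) → 2 H
  atom 5: C, bond orders sum to 2 (valence 4) → 2 H
  atom 6: C, bond orders sum to 2 (valence 4) → 2 H
  atom 7: C, bond orders sum to 1 (valence 4) → 3 H
  atom 8: C, bond orders sum to 2 (valence 4) → 2 H
  atom 9: C, bond orders sum to 4 (valence 4) → 0 H
  atom 10: O, bond orders sum to 2 (valence 2) → 0 H
  atom 11: C, bond orders sum to 3 (valence 4) → 1 H
  atom 12: C, bond orders sum to 1 (valence 4) → 3 H
  atom 13: C, bond orders sum to 4 (valence 4) → 0 H
  atom 14: F (halogen, monovalent) → 0 H
  atom 15: F (halogen, monovalent) → 0 H
  atom 16: F (halogen, monovalent) → 0 H
Totals → C:11, H:16, F:3, N:1, O:1.
In Hill order: C11H16F3NO.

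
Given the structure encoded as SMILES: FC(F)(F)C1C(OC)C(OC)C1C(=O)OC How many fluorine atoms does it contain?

Scan the SMILES for F atoms (remember two-letter symbols like Cl and Br are single atoms).
Fluorine count: 3.

3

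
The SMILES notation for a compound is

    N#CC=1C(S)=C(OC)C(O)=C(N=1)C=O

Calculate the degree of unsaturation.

7

Molecular formula: C8H6N2O3S.
DoU = (2C + 2 + N − H − X) / 2, where X is the halogen count and O/S are ignored.
    = (2·8 + 2 + 2 − 6 − 0) / 2 = 14 / 2 = 7.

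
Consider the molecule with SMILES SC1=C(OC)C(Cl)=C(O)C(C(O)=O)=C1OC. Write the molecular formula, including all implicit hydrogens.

Walk through each heavy atom and fill implicit hydrogens from standard valence (C 4, N 3, O 2, S 2, halogen 1):
  atom 1: S, bond orders sum to 1 (valence 2) → 1 H
  atom 2: C, bond orders sum to 4 (valence 4) → 0 H
  atom 3: C, bond orders sum to 4 (valence 4) → 0 H
  atom 4: O, bond orders sum to 2 (valence 2) → 0 H
  atom 5: C, bond orders sum to 1 (valence 4) → 3 H
  atom 6: C, bond orders sum to 4 (valence 4) → 0 H
  atom 7: Cl (halogen, monovalent) → 0 H
  atom 8: C, bond orders sum to 4 (valence 4) → 0 H
  atom 9: O, bond orders sum to 1 (valence 2) → 1 H
  atom 10: C, bond orders sum to 4 (valence 4) → 0 H
  atom 11: C, bond orders sum to 4 (valence 4) → 0 H
  atom 12: O, bond orders sum to 1 (valence 2) → 1 H
  atom 13: O, bond orders sum to 2 (valence 2) → 0 H
  atom 14: C, bond orders sum to 4 (valence 4) → 0 H
  atom 15: O, bond orders sum to 2 (valence 2) → 0 H
  atom 16: C, bond orders sum to 1 (valence 4) → 3 H
Totals → C:9, H:9, Cl:1, O:5, S:1.
In Hill order: C9H9ClO5S.

C9H9ClO5S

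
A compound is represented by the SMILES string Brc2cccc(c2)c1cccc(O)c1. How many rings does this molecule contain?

In SMILES, each pair of matching ring-closure digits denotes one ring-closing bond; the number of such bonds equals the number of independent rings.
Ring-closure bonds here: 2.

2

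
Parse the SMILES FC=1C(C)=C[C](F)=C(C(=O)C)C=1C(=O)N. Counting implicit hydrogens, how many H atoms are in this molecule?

Walk through each heavy atom and fill implicit hydrogens from standard valence (C 4, N 3, O 2, S 2, halogen 1):
  atom 1: F (halogen, monovalent) → 0 H
  atom 2: C, bond orders sum to 4 (valence 4) → 0 H
  atom 3: C, bond orders sum to 4 (valence 4) → 0 H
  atom 4: C, bond orders sum to 1 (valence 4) → 3 H
  atom 5: C, bond orders sum to 3 (valence 4) → 1 H
  atom 6: C with explicit H count 0
  atom 7: F (halogen, monovalent) → 0 H
  atom 8: C, bond orders sum to 4 (valence 4) → 0 H
  atom 9: C, bond orders sum to 4 (valence 4) → 0 H
  atom 10: O, bond orders sum to 2 (valence 2) → 0 H
  atom 11: C, bond orders sum to 1 (valence 4) → 3 H
  atom 12: C, bond orders sum to 4 (valence 4) → 0 H
  atom 13: C, bond orders sum to 4 (valence 4) → 0 H
  atom 14: O, bond orders sum to 2 (valence 2) → 0 H
  atom 15: N, bond orders sum to 1 (valence 3) → 2 H
Total hydrogens: 9.

9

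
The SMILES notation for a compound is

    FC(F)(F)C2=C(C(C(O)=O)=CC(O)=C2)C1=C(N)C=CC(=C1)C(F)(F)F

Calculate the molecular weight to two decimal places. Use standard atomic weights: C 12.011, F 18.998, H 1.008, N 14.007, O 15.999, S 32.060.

365.23 g/mol

First, the molecular formula is C15H9F6NO3 (counting implicit H from valence).
  C: 15 × 12.011 = 180.165
  F: 6 × 18.998 = 113.988
  H: 9 × 1.008 = 9.072
  N: 1 × 14.007 = 14.007
  O: 3 × 15.999 = 47.997
Sum: 15×12.011 + 6×18.998 + 9×1.008 + 1×14.007 + 3×15.999 = 365.229 → 365.23 g/mol.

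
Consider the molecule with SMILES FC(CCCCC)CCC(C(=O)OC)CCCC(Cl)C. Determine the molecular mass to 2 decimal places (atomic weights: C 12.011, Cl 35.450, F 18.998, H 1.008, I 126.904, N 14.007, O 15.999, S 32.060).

First, the molecular formula is C16H30ClFO2 (counting implicit H from valence).
  C: 16 × 12.011 = 192.176
  Cl: 1 × 35.450 = 35.450
  F: 1 × 18.998 = 18.998
  H: 30 × 1.008 = 30.240
  O: 2 × 15.999 = 31.998
Sum: 16×12.011 + 1×35.450 + 1×18.998 + 30×1.008 + 2×15.999 = 308.862 → 308.86 g/mol.

308.86 g/mol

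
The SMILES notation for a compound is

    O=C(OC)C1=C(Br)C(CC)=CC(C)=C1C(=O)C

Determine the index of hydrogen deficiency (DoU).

Molecular formula: C13H15BrO3.
DoU = (2C + 2 + N − H − X) / 2, where X is the halogen count and O/S are ignored.
    = (2·13 + 2 + 0 − 15 − 1) / 2 = 12 / 2 = 6.

6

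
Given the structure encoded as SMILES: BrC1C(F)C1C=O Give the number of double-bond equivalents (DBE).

Molecular formula: C4H4BrFO.
DoU = (2C + 2 + N − H − X) / 2, where X is the halogen count and O/S are ignored.
    = (2·4 + 2 + 0 − 4 − 2) / 2 = 4 / 2 = 2.

2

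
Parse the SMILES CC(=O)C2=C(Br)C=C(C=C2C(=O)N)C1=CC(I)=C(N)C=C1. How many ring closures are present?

2

In SMILES, each pair of matching ring-closure digits denotes one ring-closing bond; the number of such bonds equals the number of independent rings.
Ring-closure bonds here: 2.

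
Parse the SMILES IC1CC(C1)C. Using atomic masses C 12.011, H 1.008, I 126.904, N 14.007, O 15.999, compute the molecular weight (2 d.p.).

196.03 g/mol

First, the molecular formula is C5H9I (counting implicit H from valence).
  C: 5 × 12.011 = 60.055
  H: 9 × 1.008 = 9.072
  I: 1 × 126.904 = 126.904
Sum: 5×12.011 + 9×1.008 + 1×126.904 = 196.031 → 196.03 g/mol.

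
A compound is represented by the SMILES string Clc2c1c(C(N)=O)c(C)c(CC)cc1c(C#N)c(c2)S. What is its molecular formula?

C15H13ClN2OS

Walk through each heavy atom and fill implicit hydrogens from standard valence (C 4, N 3, O 2, S 2, halogen 1); for lowercase aromatic atoms, an aromatic c carries 1 H when it has two neighbours and 0 H with three, and aromatic n carries 0 H:
  atom 1: Cl (halogen, monovalent) → 0 H
  atom 2: aromatic c, 3 neighbours → 0 H
  atom 3: aromatic c, 3 neighbours → 0 H
  atom 4: aromatic c, 3 neighbours → 0 H
  atom 5: C, bond orders sum to 4 (valence 4) → 0 H
  atom 6: N, bond orders sum to 1 (valence 3) → 2 H
  atom 7: O, bond orders sum to 2 (valence 2) → 0 H
  atom 8: aromatic c, 3 neighbours → 0 H
  atom 9: C, bond orders sum to 1 (valence 4) → 3 H
  atom 10: aromatic c, 3 neighbours → 0 H
  atom 11: C, bond orders sum to 2 (valence 4) → 2 H
  atom 12: C, bond orders sum to 1 (valence 4) → 3 H
  atom 13: aromatic c, 2 neighbours → 1 H
  atom 14: aromatic c, 3 neighbours → 0 H
  atom 15: aromatic c, 3 neighbours → 0 H
  atom 16: C, bond orders sum to 4 (valence 4) → 0 H
  atom 17: N, bond orders sum to 3 (valence 3) → 0 H
  atom 18: aromatic c, 3 neighbours → 0 H
  atom 19: aromatic c, 2 neighbours → 1 H
  atom 20: S, bond orders sum to 1 (valence 2) → 1 H
Totals → C:15, H:13, Cl:1, N:2, O:1, S:1.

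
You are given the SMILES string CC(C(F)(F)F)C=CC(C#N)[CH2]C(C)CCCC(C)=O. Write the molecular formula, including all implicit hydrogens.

Walk through each heavy atom and fill implicit hydrogens from standard valence (C 4, N 3, O 2, S 2, halogen 1):
  atom 1: C, bond orders sum to 1 (valence 4) → 3 H
  atom 2: C, bond orders sum to 3 (valence 4) → 1 H
  atom 3: C, bond orders sum to 4 (valence 4) → 0 H
  atom 4: F (halogen, monovalent) → 0 H
  atom 5: F (halogen, monovalent) → 0 H
  atom 6: F (halogen, monovalent) → 0 H
  atom 7: C, bond orders sum to 3 (valence 4) → 1 H
  atom 8: C, bond orders sum to 3 (valence 4) → 1 H
  atom 9: C, bond orders sum to 3 (valence 4) → 1 H
  atom 10: C, bond orders sum to 4 (valence 4) → 0 H
  atom 11: N, bond orders sum to 3 (valence 3) → 0 H
  atom 12: C with explicit H count 2
  atom 13: C, bond orders sum to 3 (valence 4) → 1 H
  atom 14: C, bond orders sum to 1 (valence 4) → 3 H
  atom 15: C, bond orders sum to 2 (valence 4) → 2 H
  atom 16: C, bond orders sum to 2 (valence 4) → 2 H
  atom 17: C, bond orders sum to 2 (valence 4) → 2 H
  atom 18: C, bond orders sum to 4 (valence 4) → 0 H
  atom 19: C, bond orders sum to 1 (valence 4) → 3 H
  atom 20: O, bond orders sum to 2 (valence 2) → 0 H
Totals → C:15, H:22, F:3, N:1, O:1.
In Hill order: C15H22F3NO.

C15H22F3NO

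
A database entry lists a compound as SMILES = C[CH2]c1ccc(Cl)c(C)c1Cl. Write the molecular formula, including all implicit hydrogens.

C9H10Cl2

Walk through each heavy atom and fill implicit hydrogens from standard valence (C 4, N 3, O 2, S 2, halogen 1); for lowercase aromatic atoms, an aromatic c carries 1 H when it has two neighbours and 0 H with three, and aromatic n carries 0 H:
  atom 1: C, bond orders sum to 1 (valence 4) → 3 H
  atom 2: C with explicit H count 2
  atom 3: aromatic c, 3 neighbours → 0 H
  atom 4: aromatic c, 2 neighbours → 1 H
  atom 5: aromatic c, 2 neighbours → 1 H
  atom 6: aromatic c, 3 neighbours → 0 H
  atom 7: Cl (halogen, monovalent) → 0 H
  atom 8: aromatic c, 3 neighbours → 0 H
  atom 9: C, bond orders sum to 1 (valence 4) → 3 H
  atom 10: aromatic c, 3 neighbours → 0 H
  atom 11: Cl (halogen, monovalent) → 0 H
Totals → C:9, H:10, Cl:2.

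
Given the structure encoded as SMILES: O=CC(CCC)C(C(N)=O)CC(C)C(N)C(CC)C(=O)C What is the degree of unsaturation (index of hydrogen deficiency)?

3

Degree of unsaturation = (number of rings) + (number of π bonds).
Ring closures in the SMILES: 0.
π bonds: 3 double bonds (each 1 DoU) → 3 DoU from unsaturation.
Total DoU = 0 + 3 = 3.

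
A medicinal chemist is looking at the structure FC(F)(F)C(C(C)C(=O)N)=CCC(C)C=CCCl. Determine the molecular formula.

Walk through each heavy atom and fill implicit hydrogens from standard valence (C 4, N 3, O 2, S 2, halogen 1):
  atom 1: F (halogen, monovalent) → 0 H
  atom 2: C, bond orders sum to 4 (valence 4) → 0 H
  atom 3: F (halogen, monovalent) → 0 H
  atom 4: F (halogen, monovalent) → 0 H
  atom 5: C, bond orders sum to 4 (valence 4) → 0 H
  atom 6: C, bond orders sum to 3 (valence 4) → 1 H
  atom 7: C, bond orders sum to 1 (valence 4) → 3 H
  atom 8: C, bond orders sum to 4 (valence 4) → 0 H
  atom 9: O, bond orders sum to 2 (valence 2) → 0 H
  atom 10: N, bond orders sum to 1 (valence 3) → 2 H
  atom 11: C, bond orders sum to 3 (valence 4) → 1 H
  atom 12: C, bond orders sum to 2 (valence 4) → 2 H
  atom 13: C, bond orders sum to 3 (valence 4) → 1 H
  atom 14: C, bond orders sum to 1 (valence 4) → 3 H
  atom 15: C, bond orders sum to 3 (valence 4) → 1 H
  atom 16: C, bond orders sum to 3 (valence 4) → 1 H
  atom 17: C, bond orders sum to 2 (valence 4) → 2 H
  atom 18: Cl (halogen, monovalent) → 0 H
Totals → C:12, H:17, Cl:1, F:3, N:1, O:1.

C12H17ClF3NO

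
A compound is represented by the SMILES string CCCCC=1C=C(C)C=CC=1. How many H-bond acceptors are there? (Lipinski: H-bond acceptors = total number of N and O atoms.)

N atoms: 0; O atoms: 0.
Lipinski HBA = 0 + 0 = 0.

0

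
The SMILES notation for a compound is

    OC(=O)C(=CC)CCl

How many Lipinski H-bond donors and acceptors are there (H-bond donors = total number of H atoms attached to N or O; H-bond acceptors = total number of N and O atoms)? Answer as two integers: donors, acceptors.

1, 2

Donors: find every N or O and count the H atoms it carries.
  atom 1 (O): bond orders sum to 1 → 1 H
  atom 3 (O): bond orders sum to 2 → 0 H
Lipinski HBD = 1.
Acceptors: N atoms = 0, O atoms = 2 → HBA = 2.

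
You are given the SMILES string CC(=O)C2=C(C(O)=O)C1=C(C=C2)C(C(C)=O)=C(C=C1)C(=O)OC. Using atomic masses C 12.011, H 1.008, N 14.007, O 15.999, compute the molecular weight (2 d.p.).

314.29 g/mol

First, the molecular formula is C17H14O6 (counting implicit H from valence).
  C: 17 × 12.011 = 204.187
  H: 14 × 1.008 = 14.112
  O: 6 × 15.999 = 95.994
Sum: 17×12.011 + 14×1.008 + 6×15.999 = 314.293 → 314.29 g/mol.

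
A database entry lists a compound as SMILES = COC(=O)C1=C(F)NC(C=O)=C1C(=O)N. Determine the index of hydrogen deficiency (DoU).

6

Molecular formula: C8H7FN2O4.
DoU = (2C + 2 + N − H − X) / 2, where X is the halogen count and O/S are ignored.
    = (2·8 + 2 + 2 − 7 − 1) / 2 = 12 / 2 = 6.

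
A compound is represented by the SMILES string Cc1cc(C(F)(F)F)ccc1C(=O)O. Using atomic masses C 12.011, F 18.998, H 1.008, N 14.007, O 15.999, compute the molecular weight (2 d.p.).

204.15 g/mol

First, the molecular formula is C9H7F3O2 (counting implicit H from valence).
  C: 9 × 12.011 = 108.099
  F: 3 × 18.998 = 56.994
  H: 7 × 1.008 = 7.056
  O: 2 × 15.999 = 31.998
Sum: 9×12.011 + 3×18.998 + 7×1.008 + 2×15.999 = 204.147 → 204.15 g/mol.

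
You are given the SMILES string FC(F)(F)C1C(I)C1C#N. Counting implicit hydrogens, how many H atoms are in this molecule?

Walk through each heavy atom and fill implicit hydrogens from standard valence (C 4, N 3, O 2, S 2, halogen 1):
  atom 1: F (halogen, monovalent) → 0 H
  atom 2: C, bond orders sum to 4 (valence 4) → 0 H
  atom 3: F (halogen, monovalent) → 0 H
  atom 4: F (halogen, monovalent) → 0 H
  atom 5: C, bond orders sum to 3 (valence 4) → 1 H
  atom 6: C, bond orders sum to 3 (valence 4) → 1 H
  atom 7: I (halogen, monovalent) → 0 H
  atom 8: C, bond orders sum to 3 (valence 4) → 1 H
  atom 9: C, bond orders sum to 4 (valence 4) → 0 H
  atom 10: N, bond orders sum to 3 (valence 3) → 0 H
Total hydrogens: 3.

3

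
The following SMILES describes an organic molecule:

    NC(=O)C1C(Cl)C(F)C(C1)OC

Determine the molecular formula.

C7H11ClFNO2

Walk through each heavy atom and fill implicit hydrogens from standard valence (C 4, N 3, O 2, S 2, halogen 1):
  atom 1: N, bond orders sum to 1 (valence 3) → 2 H
  atom 2: C, bond orders sum to 4 (valence 4) → 0 H
  atom 3: O, bond orders sum to 2 (valence 2) → 0 H
  atom 4: C, bond orders sum to 3 (valence 4) → 1 H
  atom 5: C, bond orders sum to 3 (valence 4) → 1 H
  atom 6: Cl (halogen, monovalent) → 0 H
  atom 7: C, bond orders sum to 3 (valence 4) → 1 H
  atom 8: F (halogen, monovalent) → 0 H
  atom 9: C, bond orders sum to 3 (valence 4) → 1 H
  atom 10: C, bond orders sum to 2 (valence 4) → 2 H
  atom 11: O, bond orders sum to 2 (valence 2) → 0 H
  atom 12: C, bond orders sum to 1 (valence 4) → 3 H
Totals → C:7, H:11, Cl:1, F:1, N:1, O:2.
In Hill order: C7H11ClFNO2.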